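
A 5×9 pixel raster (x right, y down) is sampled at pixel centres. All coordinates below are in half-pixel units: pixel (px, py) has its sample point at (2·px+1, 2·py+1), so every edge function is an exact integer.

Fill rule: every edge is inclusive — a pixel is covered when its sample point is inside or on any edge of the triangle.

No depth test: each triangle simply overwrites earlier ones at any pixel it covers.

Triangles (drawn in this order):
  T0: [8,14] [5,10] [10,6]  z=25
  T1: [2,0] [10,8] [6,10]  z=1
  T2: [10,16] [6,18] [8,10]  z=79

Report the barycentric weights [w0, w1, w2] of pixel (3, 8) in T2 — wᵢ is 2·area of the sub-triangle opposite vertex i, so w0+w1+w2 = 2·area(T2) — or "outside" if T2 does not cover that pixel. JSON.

T0:
  2·area = 32
  edge (8, 14)→(5, 10): d=(-3,-4) inclusive
  edge (5, 10)→(10, 6): d=(5,-4) inclusive
  edge (10, 6)→(8, 14): d=(-2,8) inclusive
    (4,3)@(9, 7): e=[25,1,6] → #
    (3,4)@(7, 9): e=[11,3,18] → #
    (3,5)@(7, 11): e=[5,13,14] → #
    (4,5)@(9, 11): e=[13,21,-2] → ·
    (3,6)@(7, 13): e=[-1,23,10] → ·
  covered (4 px):
    · · · · ·
    · · · · ·
    · · · · ·
    · · · · #
    · · · # #
    · · · # ·
    · · · · ·
    · · · · ·
    · · · · ·
T1:
  2·area = 48
  edge (2, 0)→(10, 8): d=(8,8) inclusive
  edge (10, 8)→(6, 10): d=(-4,2) inclusive
  edge (6, 10)→(2, 0): d=(-4,-10) inclusive
    (1,0)@(3, 1): e=[0,42,6] → #  [on edge]
    (2,0)@(5, 1): e=[-16,38,26] → ·
    (1,1)@(3, 3): e=[16,34,-2] → ·
    (2,1)@(5, 3): e=[0,30,18] → #  [on edge]
    (3,1)@(7, 3): e=[-16,26,38] → ·
    (2,2)@(5, 5): e=[16,22,10] → #
    (3,2)@(7, 5): e=[0,18,30] → #  [on edge]
    (4,2)@(9, 5): e=[-16,14,50] → ·
    (2,3)@(5, 7): e=[32,14,2] → #
    (4,3)@(9, 7): e=[0,6,42] → #  [on edge]
    (2,4)@(5, 9): e=[48,6,-6] → ·
    (3,4)@(7, 9): e=[32,2,14] → #
  covered (8 px):
    · # · · ·
    · · # · ·
    · · # # ·
    · · # # #
    · · · # ·
    · · · · ·
    · · · · ·
    · · · · ·
    · · · · ·
T2:
  2·area = 28
  edge (10, 16)→(6, 18): d=(-4,2) inclusive
  edge (6, 18)→(8, 10): d=(2,-8) inclusive
  edge (8, 10)→(10, 16): d=(2,6) inclusive
    (2,0)@(5, 1): e=[70,-42,0] → ·  [on edge]
    (3,3)@(7, 7): e=[42,-14,0] → ·  [on edge]
    (4,6)@(9, 13): e=[14,14,0] → #  [on edge]
    (3,7)@(7, 15): e=[10,2,16] → #
    (3,8)@(7, 17): e=[2,6,20] → #
    (4,8)@(9, 17): e=[-2,22,8] → ·
  covered (4 px):
    · · · · ·
    · · · · ·
    · · · · ·
    · · · · ·
    · · · · ·
    · · · · ·
    · · · · #
    · · · # #
    · · · # ·

Answer: [6,20,2]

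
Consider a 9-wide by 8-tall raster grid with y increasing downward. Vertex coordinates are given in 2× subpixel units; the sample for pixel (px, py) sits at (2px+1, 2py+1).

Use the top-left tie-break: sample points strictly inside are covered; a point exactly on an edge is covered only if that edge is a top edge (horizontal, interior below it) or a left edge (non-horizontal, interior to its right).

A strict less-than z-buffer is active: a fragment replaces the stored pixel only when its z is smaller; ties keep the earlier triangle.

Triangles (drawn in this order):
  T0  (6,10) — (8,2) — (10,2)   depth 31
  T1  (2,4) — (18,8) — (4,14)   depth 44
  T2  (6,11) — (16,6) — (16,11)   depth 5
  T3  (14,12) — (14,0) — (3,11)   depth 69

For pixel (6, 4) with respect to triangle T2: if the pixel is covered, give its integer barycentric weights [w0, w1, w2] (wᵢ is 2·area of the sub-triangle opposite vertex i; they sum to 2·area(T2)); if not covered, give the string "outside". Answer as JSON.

T0:
  2·area = 16
  edge (6, 10)→(8, 2): d=(2,-8) top-left  bias=+0
  edge (8, 2)→(10, 2): d=(2,0) top-left  bias=+0
  edge (10, 2)→(6, 10): d=(-4,8) right/bottom  bias=-1
    (4,1)@(9, 3): e=[10,2,4] → █
    (5,1)@(11, 3): e=[26,2,-12] → ·
    (4,2)@(9, 5): e=[14,6,-4] → ·
    (3,3)@(7, 7): e=[2,10,4] → █
    (4,3)@(9, 7): e=[18,10,-12] → ·
    (3,4)@(7, 9): e=[6,14,-4] → ·
  covered (2 px):
    · · · · · · · · ·
    · · · · █ · · · ·
    · · · · · · · · ·
    · · · █ · · · · ·
    · · · · · · · · ·
    · · · · · · · · ·
    · · · · · · · · ·
    · · · · · · · · ·
T1:
  2·area = 152
  edge (2, 4)→(18, 8): d=(16,4) right/bottom  bias=-1
  edge (18, 8)→(4, 14): d=(-14,6) right/bottom  bias=-1
  edge (4, 14)→(2, 4): d=(-2,-10) top-left  bias=+0
    (1,2)@(3, 5): e=[12,132,8] → █
    (2,2)@(5, 5): e=[4,120,28] → █
    (3,2)@(7, 5): e=[-4,108,48] → ·
    (1,3)@(3, 7): e=[44,104,4] → █
    (3,3)@(7, 7): e=[28,80,44] → █
    (4,3)@(9, 7): e=[20,68,64] → █
    (5,3)@(11, 7): e=[12,56,84] → █
    (6,3)@(13, 7): e=[4,44,104] → █
    (7,3)@(15, 7): e=[-4,32,124] → ·
    (1,4)@(3, 9): e=[76,76,0] → █  [on edge]
    (7,4)@(15, 9): e=[28,4,120] → █
    (8,4)@(17, 9): e=[20,-8,140] → ·
    (5,5)@(11, 11): e=[76,0,76] → ·  [on edge]
  covered (19 px):
    · · · · · · · · ·
    · · · · · · · · ·
    · █ █ · · · · · ·
    · █ █ █ █ █ █ · ·
    · █ █ █ █ █ █ █ ·
    · · █ █ █ · · · ·
    · · █ · · · · · ·
    · · · · · · · · ·
T2:
  2·area = 50
  edge (6, 11)→(16, 6): d=(10,-5) top-left  bias=+0
  edge (16, 6)→(16, 11): d=(0,5) right/bottom  bias=-1
  edge (16, 11)→(6, 11): d=(-10,0) right/bottom  bias=-1
    (7,3)@(15, 7): e=[5,5,40] → █
    (8,3)@(17, 7): e=[15,-5,40] → ·
    (5,4)@(11, 9): e=[5,25,20] → █
    (6,4)@(13, 9): e=[15,15,20] → █
    (8,4)@(17, 9): e=[35,-5,20] → ·
    (0,5)@(1, 11): e=[-25,75,0] → ·  [on edge]
    (1,5)@(3, 11): e=[-15,65,0] → ·  [on edge]
    (2,5)@(5, 11): e=[-5,55,0] → ·  [on edge]
    (3,5)@(7, 11): e=[5,45,0] → ·  [on edge]
    (4,5)@(9, 11): e=[15,35,0] → ·  [on edge]
    (5,5)@(11, 11): e=[25,25,0] → ·  [on edge]
    (6,5)@(13, 11): e=[35,15,0] → ·  [on edge]
    (7,5)@(15, 11): e=[45,5,0] → ·  [on edge]
    (8,5)@(17, 11): e=[55,-5,0] → ·  [on edge]
  covered (4 px):
    · · · · · · · · ·
    · · · · · · · · ·
    · · · · · · · · ·
    · · · · · · · █ ·
    · · · · · █ █ █ ·
    · · · · · · · · ·
    · · · · · · · · ·
    · · · · · · · · ·
T3:
  2·area = 132  (B↔C swapped to make it positive)
  edge (14, 12)→(3, 11): d=(-11,-1) top-left  bias=+0
  edge (3, 11)→(14, 0): d=(11,-11) top-left  bias=+0
  edge (14, 0)→(14, 12): d=(0,12) right/bottom  bias=-1
    (6,0)@(13, 1): e=[120,0,12] → █  [on edge]
    (7,0)@(15, 1): e=[122,22,-12] → ·
    (5,1)@(11, 3): e=[96,0,36] → █  [on edge]
    (7,1)@(15, 3): e=[100,44,-12] → ·
    (4,2)@(9, 5): e=[72,0,60] → █  [on edge]
    (7,2)@(15, 5): e=[78,66,-12] → ·
    (3,3)@(7, 7): e=[48,0,84] → █  [on edge]
    (7,3)@(15, 7): e=[56,88,-12] → ·
    (2,4)@(5, 9): e=[24,0,108] → █  [on edge]
    (7,4)@(15, 9): e=[34,110,-12] → ·
    (1,5)@(3, 11): e=[0,0,132] → █  [on edge]
    (7,5)@(15, 11): e=[12,132,-12] → ·
    (0,6)@(1, 13): e=[-24,0,156] → ·  [on edge]
  covered (21 px):
    · · · · · · █ · ·
    · · · · · █ █ · ·
    · · · · █ █ █ · ·
    · · · █ █ █ █ · ·
    · · █ █ █ █ █ · ·
    · █ █ █ █ █ █ · ·
    · · · · · · · · ·
    · · · · · · · · ·

Result: [15,20,15]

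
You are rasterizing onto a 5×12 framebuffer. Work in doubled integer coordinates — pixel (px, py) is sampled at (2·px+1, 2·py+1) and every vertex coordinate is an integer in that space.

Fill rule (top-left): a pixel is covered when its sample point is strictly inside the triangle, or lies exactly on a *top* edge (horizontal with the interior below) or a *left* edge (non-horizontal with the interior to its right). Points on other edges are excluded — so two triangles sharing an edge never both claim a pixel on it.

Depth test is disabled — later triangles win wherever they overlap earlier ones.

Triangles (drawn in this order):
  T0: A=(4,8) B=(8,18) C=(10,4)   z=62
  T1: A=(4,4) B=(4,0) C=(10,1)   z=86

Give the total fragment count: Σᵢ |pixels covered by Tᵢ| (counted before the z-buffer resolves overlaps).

T0:
  2·area = 76  (B↔C swapped to make it positive)
  edge (4, 8)→(10, 4): d=(6,-4) top-left  bias=+0
  edge (10, 4)→(8, 18): d=(-2,14) right/bottom  bias=-1
  edge (8, 18)→(4, 8): d=(-4,-10) top-left  bias=+0
    (4,2)@(9, 5): e=[2,12,62] → █
    (3,3)@(7, 7): e=[6,36,34] → █
    (2,4)@(5, 9): e=[10,60,6] → █
    (2,5)@(5, 11): e=[22,56,-2] → ·
    (3,5)@(7, 11): e=[30,28,18] → █
    (4,5)@(9, 11): e=[38,0,38] → ·  [on edge]
    (3,6)@(7, 13): e=[42,24,10] → █
    (4,6)@(9, 13): e=[50,-4,30] → ·
    (3,7)@(7, 15): e=[54,20,2] → █
    (4,7)@(9, 15): e=[62,-8,22] → ·
    (3,8)@(7, 17): e=[66,16,-6] → ·
  covered (9 px):
    · · · · ·
    · · · · ·
    · · · · █
    · · · █ █
    · · █ █ █
    · · · █ ·
    · · · █ ·
    · · · █ ·
    · · · · ·
    · · · · ·
    · · · · ·
    · · · · ·
T1:
  2·area = 24
  edge (4, 4)→(4, 0): d=(0,-4) top-left  bias=+0
  edge (4, 0)→(10, 1): d=(6,1) right/bottom  bias=-1
  edge (10, 1)→(4, 4): d=(-6,3) right/bottom  bias=-1
    (2,0)@(5, 1): e=[4,5,15] → █
    (3,0)@(7, 1): e=[12,3,9] → █
    (4,0)@(9, 1): e=[20,1,3] → █
    (2,1)@(5, 3): e=[4,17,3] → █
    (3,1)@(7, 3): e=[12,15,-3] → ·
    (4,1)@(9, 3): e=[20,13,-9] → ·
    (2,2)@(5, 5): e=[4,29,-9] → ·
  covered (4 px):
    · · █ █ █
    · · █ · ·
    · · · · ·
    · · · · ·
    · · · · ·
    · · · · ·
    · · · · ·
    · · · · ·
    · · · · ·
    · · · · ·
    · · · · ·
    · · · · ·

Answer: 13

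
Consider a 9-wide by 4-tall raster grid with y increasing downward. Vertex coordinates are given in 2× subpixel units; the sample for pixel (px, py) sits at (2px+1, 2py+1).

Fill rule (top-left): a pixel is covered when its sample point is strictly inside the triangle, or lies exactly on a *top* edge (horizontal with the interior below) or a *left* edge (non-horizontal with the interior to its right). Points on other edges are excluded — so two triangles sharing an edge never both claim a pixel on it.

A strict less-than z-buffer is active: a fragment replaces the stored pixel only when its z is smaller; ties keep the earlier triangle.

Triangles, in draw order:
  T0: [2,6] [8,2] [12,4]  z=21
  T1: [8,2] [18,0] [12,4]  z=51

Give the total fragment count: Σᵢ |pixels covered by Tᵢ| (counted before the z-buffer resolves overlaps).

T0:
  2·area = 28
  edge (2, 6)→(8, 2): d=(6,-4) top-left  bias=+0
  edge (8, 2)→(12, 4): d=(4,2) right/bottom  bias=-1
  edge (12, 4)→(2, 6): d=(-10,2) right/bottom  bias=-1
    (3,1)@(7, 3): e=[2,6,20] → #
    (4,1)@(9, 3): e=[10,2,16] → #
    (5,1)@(11, 3): e=[18,-2,12] → ·
    (8,1)@(17, 3): e=[42,-14,0] → ·  [on edge]
    (2,2)@(5, 5): e=[6,18,4] → #
    (3,2)@(7, 5): e=[14,14,0] → ·  [on edge]
    (4,2)@(9, 5): e=[22,10,-4] → ·
    (2,3)@(5, 7): e=[18,26,-16] → ·
  covered (3 px):
    · · · · · · · · ·
    · · · # # · · · ·
    · · # · · · · · ·
    · · · · · · · · ·
T1:
  2·area = 28
  edge (8, 2)→(18, 0): d=(10,-2) top-left  bias=+0
  edge (18, 0)→(12, 4): d=(-6,4) right/bottom  bias=-1
  edge (12, 4)→(8, 2): d=(-4,-2) top-left  bias=+0
    (6,0)@(13, 1): e=[0,14,14] → #  [on edge]
    (7,0)@(15, 1): e=[4,6,18] → #
    (8,0)@(17, 1): e=[8,-2,22] → ·
    (1,1)@(3, 3): e=[0,42,-14] → ·  [on edge]
    (5,1)@(11, 3): e=[16,10,2] → #
    (7,1)@(15, 3): e=[24,-6,10] → ·
    (5,2)@(11, 5): e=[36,-2,-6] → ·
    (6,2)@(13, 5): e=[40,-10,-2] → ·
  covered (4 px):
    · · · · · · # # ·
    · · · · · # # · ·
    · · · · · · · · ·
    · · · · · · · · ·

Final: 7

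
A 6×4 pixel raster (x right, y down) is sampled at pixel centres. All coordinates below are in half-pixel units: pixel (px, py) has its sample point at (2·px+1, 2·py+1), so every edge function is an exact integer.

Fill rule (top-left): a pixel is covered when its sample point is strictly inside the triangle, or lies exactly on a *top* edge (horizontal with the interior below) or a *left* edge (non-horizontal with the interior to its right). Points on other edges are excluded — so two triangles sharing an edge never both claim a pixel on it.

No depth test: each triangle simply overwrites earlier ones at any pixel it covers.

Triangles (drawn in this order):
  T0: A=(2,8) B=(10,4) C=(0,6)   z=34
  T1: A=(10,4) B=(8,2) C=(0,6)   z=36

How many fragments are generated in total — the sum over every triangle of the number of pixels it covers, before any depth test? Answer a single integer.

T0:
  2·area = 24  (B↔C swapped to make it positive)
  edge (2, 8)→(0, 6): d=(-2,-2) top-left  bias=+0
  edge (0, 6)→(10, 4): d=(10,-2) top-left  bias=+0
  edge (10, 4)→(2, 8): d=(-8,4) right/bottom  bias=-1
    (2,2)@(5, 5): e=[12,0,12] → █  [on edge]
    (3,2)@(7, 5): e=[16,4,4] → █
    (4,2)@(9, 5): e=[20,8,-4] → ·
    (0,3)@(1, 7): e=[0,12,12] → █  [on edge]
    (1,3)@(3, 7): e=[4,16,4] → █
    (2,3)@(5, 7): e=[8,20,-4] → ·
    (3,3)@(7, 7): e=[12,24,-12] → ·
  covered (4 px):
    · · · · · ·
    · · · · · ·
    · · █ █ · ·
    █ █ · · · ·
T1:
  2·area = 24  (B↔C swapped to make it positive)
  edge (10, 4)→(0, 6): d=(-10,2) right/bottom  bias=-1
  edge (0, 6)→(8, 2): d=(8,-4) top-left  bias=+0
  edge (8, 2)→(10, 4): d=(2,2) right/bottom  bias=-1
    (3,0)@(7, 1): e=[36,-12,0] → ·  [on edge]
    (3,1)@(7, 3): e=[16,4,4] → █
    (4,1)@(9, 3): e=[12,12,0] → ·  [on edge]
    (1,2)@(3, 5): e=[4,4,16] → █
    (2,2)@(5, 5): e=[0,12,12] → ·  [on edge]
    (3,2)@(7, 5): e=[-4,20,8] → ·
    (5,2)@(11, 5): e=[-12,36,0] → ·  [on edge]
    (1,3)@(3, 7): e=[-16,20,20] → ·
  covered (2 px):
    · · · · · ·
    · · · █ · ·
    · █ · · · ·
    · · · · · ·

Final: 6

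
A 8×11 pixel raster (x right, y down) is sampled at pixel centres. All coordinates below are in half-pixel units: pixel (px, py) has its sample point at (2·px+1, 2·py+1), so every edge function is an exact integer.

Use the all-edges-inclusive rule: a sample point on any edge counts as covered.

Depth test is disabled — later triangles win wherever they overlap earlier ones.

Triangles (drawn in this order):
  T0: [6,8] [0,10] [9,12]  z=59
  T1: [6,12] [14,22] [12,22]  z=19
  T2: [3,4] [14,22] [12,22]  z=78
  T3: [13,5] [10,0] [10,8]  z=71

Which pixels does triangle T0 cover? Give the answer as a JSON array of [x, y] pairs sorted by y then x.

T0:
  2·area = 30  (B↔C swapped to make it positive)
  edge (6, 8)→(9, 12): d=(3,4) inclusive
  edge (9, 12)→(0, 10): d=(-9,-2) inclusive
  edge (0, 10)→(6, 8): d=(6,-2) inclusive
    (7,2)@(15, 5): e=[-45,75,0] → .  [on edge]
    (4,3)@(9, 7): e=[-15,45,0] → .  [on edge]
    (1,4)@(3, 9): e=[15,15,0] → X  [on edge]
    (2,4)@(5, 9): e=[7,19,4] → X
    (3,4)@(7, 9): e=[-1,23,8] → .
    (1,5)@(3, 11): e=[21,-3,12] → .
    (2,5)@(5, 11): e=[13,1,16] → X
    (3,5)@(7, 11): e=[5,5,20] → X
    (4,5)@(9, 11): e=[-3,9,24] → .
    (2,6)@(5, 13): e=[19,-17,28] → .
    (3,6)@(7, 13): e=[11,-13,32] → .
  covered (4 px):
    . . . . . . . .
    . . . . . . . .
    . . . . . . . .
    . . . . . . . .
    . X X . . . . .
    . . X X . . . .
    . . . . . . . .
    . . . . . . . .
    . . . . . . . .
    . . . . . . . .
    . . . . . . . .
T1:
  2·area = 20
  edge (6, 12)→(14, 22): d=(8,10) inclusive
  edge (14, 22)→(12, 22): d=(-2,0) inclusive
  edge (12, 22)→(6, 12): d=(-6,-10) inclusive
    (1,3)@(3, 7): e=[-10,30,0] → .  [on edge]
    (4,8)@(9, 17): e=[10,10,0] → X  [on edge]
    (5,8)@(11, 17): e=[-10,10,20] → .
    (4,9)@(9, 19): e=[26,6,-12] → .
    (5,9)@(11, 19): e=[6,6,8] → X
    (6,9)@(13, 19): e=[-14,6,28] → .
    (5,10)@(11, 21): e=[22,2,-4] → .
    (6,10)@(13, 21): e=[2,2,16] → X
    (7,10)@(15, 21): e=[-18,2,36] → .
  covered (3 px):
    . . . . . . . .
    . . . . . . . .
    . . . . . . . .
    . . . . . . . .
    . . . . . . . .
    . . . . . . . .
    . . . . . . . .
    . . . . . . . .
    . . . . X . . .
    . . . . . X . .
    . . . . . . X .
T2:
  2·area = 36
  edge (3, 4)→(14, 22): d=(11,18) inclusive
  edge (14, 22)→(12, 22): d=(-2,0) inclusive
  edge (12, 22)→(3, 4): d=(-9,-18) inclusive
    (3,5)@(7, 11): e=[5,22,9] → X
    (4,5)@(9, 11): e=[-31,22,45] → .
    (3,6)@(7, 13): e=[27,18,-9] → .
    (4,7)@(9, 15): e=[13,14,9] → X
    (5,7)@(11, 15): e=[-23,14,45] → .
    (4,8)@(9, 17): e=[35,10,-9] → .
    (5,9)@(11, 19): e=[21,6,9] → X
    (6,9)@(13, 19): e=[-15,6,45] → .
    (5,10)@(11, 21): e=[43,2,-9] → .
    (6,10)@(13, 21): e=[7,2,27] → X
    (7,10)@(15, 21): e=[-29,2,63] → .
  covered (4 px):
    . . . . . . . .
    . . . . . . . .
    . . . . . . . .
    . . . . . . . .
    . . . . . . . .
    . . . X . . . .
    . . . . . . . .
    . . . . X . . .
    . . . . . . . .
    . . . . . X . .
    . . . . . . X .
T3:
  2·area = 24  (B↔C swapped to make it positive)
  edge (13, 5)→(10, 8): d=(-3,3) inclusive
  edge (10, 8)→(10, 0): d=(0,-8) inclusive
  edge (10, 0)→(13, 5): d=(3,5) inclusive
    (5,1)@(11, 3): e=[12,8,4] → X
    (6,1)@(13, 3): e=[6,24,-6] → .
    (7,1)@(15, 3): e=[0,40,-16] → .  [on edge]
    (5,2)@(11, 5): e=[6,8,10] → X
    (6,2)@(13, 5): e=[0,24,0] → X  [on edge]
    (7,2)@(15, 5): e=[-6,40,-10] → .
    (5,3)@(11, 7): e=[0,8,16] → X  [on edge]
    (6,3)@(13, 7): e=[-6,24,6] → .
    (4,4)@(9, 9): e=[0,-8,32] → .  [on edge]
    (5,4)@(11, 9): e=[-6,8,22] → .
    (3,5)@(7, 11): e=[0,-24,48] → .  [on edge]
    (2,6)@(5, 13): e=[0,-40,64] → .  [on edge]
    (1,7)@(3, 15): e=[0,-56,80] → .  [on edge]
    (0,8)@(1, 17): e=[0,-72,96] → .  [on edge]
  covered (4 px):
    . . . . . . . .
    . . . . . X . .
    . . . . . X X .
    . . . . . X . .
    . . . . . . . .
    . . . . . . . .
    . . . . . . . .
    . . . . . . . .
    . . . . . . . .
    . . . . . . . .
    . . . . . . . .

Result: [[1,4],[2,4],[2,5],[3,5]]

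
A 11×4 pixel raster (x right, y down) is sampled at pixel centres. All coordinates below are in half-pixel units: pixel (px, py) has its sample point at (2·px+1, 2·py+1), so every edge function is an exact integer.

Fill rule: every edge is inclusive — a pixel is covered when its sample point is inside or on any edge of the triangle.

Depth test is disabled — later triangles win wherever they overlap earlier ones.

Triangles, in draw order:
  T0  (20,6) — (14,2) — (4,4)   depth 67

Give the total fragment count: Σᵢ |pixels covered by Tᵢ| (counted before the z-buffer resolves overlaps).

T0:
  2·area = 52  (B↔C swapped to make it positive)
  edge (20, 6)→(4, 4): d=(-16,-2) inclusive
  edge (4, 4)→(14, 2): d=(10,-2) inclusive
  edge (14, 2)→(20, 6): d=(6,4) inclusive
    (9,0)@(19, 1): e=[78,0,-26] → ·  [on edge]
    (4,1)@(9, 3): e=[26,0,26] → █  [on edge]
    (5,1)@(11, 3): e=[30,4,18] → █
    (6,1)@(13, 3): e=[34,8,10] → █
    (7,1)@(15, 3): e=[38,12,2] → █
    (8,1)@(17, 3): e=[42,16,-6] → ·
    (4,2)@(9, 5): e=[-6,20,38] → ·
    (5,2)@(11, 5): e=[-2,24,30] → ·
    (6,2)@(13, 5): e=[2,28,22] → █
    (8,2)@(17, 5): e=[10,36,6] → █
    (9,2)@(19, 5): e=[14,40,-2] → ·
    (6,3)@(13, 7): e=[-30,48,34] → ·
  covered (7 px):
    · · · · · · · · · · ·
    · · · · █ █ █ █ · · ·
    · · · · · · █ █ █ · ·
    · · · · · · · · · · ·

Final: 7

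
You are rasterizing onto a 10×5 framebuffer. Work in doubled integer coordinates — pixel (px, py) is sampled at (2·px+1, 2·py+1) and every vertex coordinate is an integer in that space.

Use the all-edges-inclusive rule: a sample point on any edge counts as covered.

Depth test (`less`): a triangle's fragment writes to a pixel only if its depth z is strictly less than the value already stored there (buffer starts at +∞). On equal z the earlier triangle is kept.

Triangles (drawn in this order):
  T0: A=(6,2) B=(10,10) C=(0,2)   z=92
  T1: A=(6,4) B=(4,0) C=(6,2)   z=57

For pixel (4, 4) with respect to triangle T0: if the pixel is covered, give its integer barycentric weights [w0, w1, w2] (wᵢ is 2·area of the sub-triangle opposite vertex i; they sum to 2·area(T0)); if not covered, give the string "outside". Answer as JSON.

T0:
  2·area = 48
  edge (6, 2)→(10, 10): d=(4,8) inclusive
  edge (10, 10)→(0, 2): d=(-10,-8) inclusive
  edge (0, 2)→(6, 2): d=(6,0) inclusive
    (1,1)@(3, 3): e=[28,14,6] → #
    (2,1)@(5, 3): e=[12,30,6] → #
    (3,1)@(7, 3): e=[-4,46,6] → ·
    (1,2)@(3, 5): e=[36,-6,18] → ·
    (2,2)@(5, 5): e=[20,10,18] → #
    (3,2)@(7, 5): e=[4,26,18] → #
    (4,2)@(9, 5): e=[-12,42,18] → ·
    (2,3)@(5, 7): e=[28,-10,30] → ·
    (3,3)@(7, 7): e=[12,6,30] → #
    (4,3)@(9, 7): e=[-4,22,30] → ·
    (3,4)@(7, 9): e=[20,-14,42] → ·
    (4,4)@(9, 9): e=[4,2,42] → #
  covered (6 px):
    · · · · · · · · · ·
    · # # · · · · · · ·
    · · # # · · · · · ·
    · · · # · · · · · ·
    · · · · # · · · · ·
T1:
  2·area = 4
  edge (6, 4)→(4, 0): d=(-2,-4) inclusive
  edge (4, 0)→(6, 2): d=(2,2) inclusive
  edge (6, 2)→(6, 4): d=(0,2) inclusive
    (2,0)@(5, 1): e=[2,0,2] → #  [on edge]
    (3,0)@(7, 1): e=[10,-4,-2] → ·
    (2,1)@(5, 3): e=[-2,4,2] → ·
    (3,1)@(7, 3): e=[6,0,-2] → ·  [on edge]
    (4,2)@(9, 5): e=[10,0,-6] → ·  [on edge]
    (5,3)@(11, 7): e=[14,0,-10] → ·  [on edge]
    (6,4)@(13, 9): e=[18,0,-14] → ·  [on edge]
  covered (1 px):
    · · # · · · · · · ·
    · · · · · · · · · ·
    · · · · · · · · · ·
    · · · · · · · · · ·
    · · · · · · · · · ·

Result: [2,42,4]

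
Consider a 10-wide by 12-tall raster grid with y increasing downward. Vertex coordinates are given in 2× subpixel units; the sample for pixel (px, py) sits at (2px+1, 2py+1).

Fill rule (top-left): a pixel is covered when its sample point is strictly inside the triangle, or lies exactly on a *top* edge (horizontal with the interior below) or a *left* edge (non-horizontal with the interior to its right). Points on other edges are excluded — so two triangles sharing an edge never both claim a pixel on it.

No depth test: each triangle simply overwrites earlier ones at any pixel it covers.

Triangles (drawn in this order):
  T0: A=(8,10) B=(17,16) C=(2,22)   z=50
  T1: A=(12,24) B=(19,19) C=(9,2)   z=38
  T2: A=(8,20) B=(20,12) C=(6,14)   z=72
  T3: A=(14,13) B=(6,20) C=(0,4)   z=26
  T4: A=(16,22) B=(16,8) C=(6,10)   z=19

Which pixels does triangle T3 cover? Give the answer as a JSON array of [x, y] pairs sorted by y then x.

T0:
  2·area = 144
  edge (8, 10)→(17, 16): d=(9,6) right/bottom  bias=-1
  edge (17, 16)→(2, 22): d=(-15,6) right/bottom  bias=-1
  edge (2, 22)→(8, 10): d=(6,-12) top-left  bias=+0
    (4,5)@(9, 11): e=[3,123,18] → X
    (5,5)@(11, 11): e=[-9,111,42] → .
    (3,6)@(7, 13): e=[33,105,6] → X
    (5,6)@(11, 13): e=[9,81,54] → X
    (6,6)@(13, 13): e=[-3,69,78] → .
    (3,7)@(7, 15): e=[51,75,18] → X
    (6,7)@(13, 15): e=[15,39,90] → X
    (7,7)@(15, 15): e=[3,27,114] → X
    (8,7)@(17, 15): e=[-9,15,138] → .
    (2,8)@(5, 17): e=[81,57,6] → X
    (7,8)@(15, 17): e=[21,-3,126] → .
    (2,9)@(5, 19): e=[99,27,18] → X
  covered (18 px):
    . . . . . . . . . .
    . . . . . . . . . .
    . . . . . . . . . .
    . . . . . . . . . .
    . . . . . . . . . .
    . . . . X . . . . .
    . . . X X X . . . .
    . . . X X X X X . .
    . . X X X X X . . .
    . . X X X . . . . .
    . X . . . . . . . .
    . . . . . . . . . .
T1:
  2·area = 169  (B↔C swapped to make it positive)
  edge (12, 24)→(9, 2): d=(-3,-22) top-left  bias=+0
  edge (9, 2)→(19, 19): d=(10,17) right/bottom  bias=-1
  edge (19, 19)→(12, 24): d=(-7,5) right/bottom  bias=-1
    (5,3)@(11, 7): e=[29,16,124] → X
    (6,3)@(13, 7): e=[73,-18,114] → .
    (5,4)@(11, 9): e=[23,36,110] → X
    (6,4)@(13, 9): e=[67,2,100] → X
    (7,4)@(15, 9): e=[111,-32,90] → .
    (5,5)@(11, 11): e=[17,56,96] → X
    (7,5)@(15, 11): e=[105,-12,76] → .
    (5,6)@(11, 13): e=[11,76,82] → X
    (7,6)@(15, 13): e=[99,8,62] → X
    (8,6)@(17, 13): e=[143,-26,52] → .
    (5,7)@(11, 15): e=[5,96,68] → X
    (8,7)@(17, 15): e=[137,-6,38] → .
    (9,9)@(19, 19): e=[169,0,0] → .  [on edge]
  covered (20 px):
    . . . . . . . . . .
    . . . . . . . . . .
    . . . . . . . . . .
    . . . . . X . . . .
    . . . . . X X . . .
    . . . . . X X . . .
    . . . . . X X X . .
    . . . . . X X X . .
    . . . . . . X X X .
    . . . . . . X X X .
    . . . . . . X X . .
    . . . . . . X . . .
T2:
  2·area = 88  (B↔C swapped to make it positive)
  edge (8, 20)→(6, 14): d=(-2,-6) top-left  bias=+0
  edge (6, 14)→(20, 12): d=(14,-2) top-left  bias=+0
  edge (20, 12)→(8, 20): d=(-12,8) right/bottom  bias=-1
    (1,2)@(3, 5): e=[0,-132,220] → .  [on edge]
    (2,5)@(5, 11): e=[0,-44,132] → .  [on edge]
    (6,6)@(13, 13): e=[44,0,44] → X  [on edge]
    (7,6)@(15, 13): e=[56,4,28] → X
    (8,6)@(17, 13): e=[68,8,12] → X
    (9,6)@(19, 13): e=[80,12,-4] → .
    (3,7)@(7, 15): e=[4,16,68] → X
    (4,7)@(9, 15): e=[16,20,52] → X
    (5,7)@(11, 15): e=[28,24,36] → X
    (8,7)@(17, 15): e=[64,36,-12] → .
    (3,8)@(7, 17): e=[0,44,44] → X  [on edge]
    (6,8)@(13, 17): e=[36,56,-4] → .
    (4,11)@(9, 23): e=[0,132,-44] → .  [on edge]
  covered (12 px):
    . . . . . . . . . .
    . . . . . . . . . .
    . . . . . . . . . .
    . . . . . . . . . .
    . . . . . . . . . .
    . . . . . . . . . .
    . . . . . . X X X .
    . . . X X X X X . .
    . . . X X X . . . .
    . . . . X . . . . .
    . . . . . . . . . .
    . . . . . . . . . .
T3:
  2·area = 170
  edge (14, 13)→(6, 20): d=(-8,7) right/bottom  bias=-1
  edge (6, 20)→(0, 4): d=(-6,-16) top-left  bias=+0
  edge (0, 4)→(14, 13): d=(14,9) right/bottom  bias=-1
    (0,2)@(1, 5): e=[155,10,5] → X
    (1,2)@(3, 5): e=[141,42,-13] → .
    (0,3)@(1, 7): e=[139,-2,33] → .
    (1,3)@(3, 7): e=[125,30,15] → X
    (2,3)@(5, 7): e=[111,62,-3] → .
    (1,4)@(3, 9): e=[109,18,43] → X
    (2,4)@(5, 9): e=[95,50,25] → X
    (3,4)@(7, 9): e=[81,82,7] → X
    (4,4)@(9, 9): e=[67,114,-11] → .
    (1,5)@(3, 11): e=[93,6,71] → X
    (4,5)@(9, 11): e=[51,102,17] → X
    (5,5)@(11, 11): e=[37,134,-1] → .
  covered (22 px):
    . . . . . . . . . .
    . . . . . . . . . .
    X . . . . . . . . .
    . X . . . . . . . .
    . X X X . . . . . .
    . X X X X . . . . .
    . . X X X X X . . .
    . . X X X X . . . .
    . . X X X . . . . .
    . . . X . . . . . .
    . . . . . . . . . .
    . . . . . . . . . .
T4:
  2·area = 140  (B↔C swapped to make it positive)
  edge (16, 22)→(6, 10): d=(-10,-12) top-left  bias=+0
  edge (6, 10)→(16, 8): d=(10,-2) top-left  bias=+0
  edge (16, 8)→(16, 22): d=(0,14) right/bottom  bias=-1
    (5,4)@(11, 9): e=[70,0,70] → X  [on edge]
    (6,4)@(13, 9): e=[94,4,42] → X
    (7,4)@(15, 9): e=[118,8,14] → X
    (8,4)@(17, 9): e=[142,12,-14] → .
    (0,5)@(1, 11): e=[-70,0,210] → .  [on edge]
    (3,5)@(7, 11): e=[2,12,126] → X
    (4,5)@(9, 11): e=[26,16,98] → X
    (8,5)@(17, 11): e=[122,32,-14] → .
    (3,6)@(7, 13): e=[-18,32,126] → .
    (4,6)@(9, 13): e=[6,36,98] → X
    (8,6)@(17, 13): e=[102,52,-14] → .
    (4,7)@(9, 15): e=[-14,56,98] → .
  covered (18 px):
    . . . . . . . . . .
    . . . . . . . . . .
    . . . . . . . . . .
    . . . . . . . . . .
    . . . . . X X X . .
    . . . X X X X X . .
    . . . . X X X X . .
    . . . . . X X X . .
    . . . . . . X X . .
    . . . . . . . X . .
    . . . . . . . . . .
    . . . . . . . . . .

Result: [[0,2],[1,3],[1,4],[2,4],[3,4],[1,5],[2,5],[3,5],[4,5],[2,6],[3,6],[4,6],[5,6],[6,6],[2,7],[3,7],[4,7],[5,7],[2,8],[3,8],[4,8],[3,9]]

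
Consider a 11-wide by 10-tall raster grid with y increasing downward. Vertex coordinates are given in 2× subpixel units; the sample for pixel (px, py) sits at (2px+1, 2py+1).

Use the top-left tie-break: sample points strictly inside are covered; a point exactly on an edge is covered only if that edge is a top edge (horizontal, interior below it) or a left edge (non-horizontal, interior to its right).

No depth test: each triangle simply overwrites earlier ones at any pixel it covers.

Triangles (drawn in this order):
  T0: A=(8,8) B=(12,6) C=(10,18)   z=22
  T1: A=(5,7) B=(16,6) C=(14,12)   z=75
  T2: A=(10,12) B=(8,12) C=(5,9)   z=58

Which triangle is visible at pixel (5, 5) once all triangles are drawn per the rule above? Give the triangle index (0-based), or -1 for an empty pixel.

T0:
  2·area = 44
  edge (8, 8)→(12, 6): d=(4,-2) top-left  bias=+0
  edge (12, 6)→(10, 18): d=(-2,12) right/bottom  bias=-1
  edge (10, 18)→(8, 8): d=(-2,-10) top-left  bias=+0
    (3,1)@(7, 3): e=[-22,66,0] → ·  [on edge]
    (5,3)@(11, 7): e=[2,10,32] → #
    (6,3)@(13, 7): e=[6,-14,52] → ·
    (4,4)@(9, 9): e=[6,30,8] → #
    (6,4)@(13, 9): e=[14,-18,48] → ·
    (4,5)@(9, 11): e=[14,26,4] → #
    (6,5)@(13, 11): e=[22,-22,44] → ·
    (4,6)@(9, 13): e=[22,22,0] → #  [on edge]
    (5,6)@(11, 13): e=[26,-2,20] → ·
    (4,7)@(9, 15): e=[30,18,-4] → ·
  covered (6 px):
    · · · · · · · · · · ·
    · · · · · · · · · · ·
    · · · · · · · · · · ·
    · · · · · # · · · · ·
    · · · · # # · · · · ·
    · · · · # # · · · · ·
    · · · · # · · · · · ·
    · · · · · · · · · · ·
    · · · · · · · · · · ·
    · · · · · · · · · · ·
T1:
  2·area = 64
  edge (5, 7)→(16, 6): d=(11,-1) top-left  bias=+0
  edge (16, 6)→(14, 12): d=(-2,6) right/bottom  bias=-1
  edge (14, 12)→(5, 7): d=(-9,-5) top-left  bias=+0
    (8,1)@(17, 3): e=[-32,0,96] → ·  [on edge]
    (2,3)@(5, 7): e=[0,64,0] → #  [on edge]
    (3,3)@(7, 7): e=[2,52,10] → #
    (4,3)@(9, 7): e=[4,40,20] → #
    (5,3)@(11, 7): e=[6,28,30] → #
    (6,3)@(13, 7): e=[8,16,40] → #
    (7,3)@(15, 7): e=[10,4,50] → #
    (8,3)@(17, 7): e=[12,-8,60] → ·
    (2,4)@(5, 9): e=[22,60,-18] → ·
    (3,4)@(7, 9): e=[24,48,-8] → ·
    (4,4)@(9, 9): e=[26,36,2] → #
    (7,4)@(15, 9): e=[32,0,32] → ·  [on edge]
    (6,7)@(13, 15): e=[96,0,-32] → ·  [on edge]
  covered (10 px):
    · · · · · · · · · · ·
    · · · · · · · · · · ·
    · · · · · · · · · · ·
    · · # # # # # # · · ·
    · · · · # # # · · · ·
    · · · · · · # · · · ·
    · · · · · · · · · · ·
    · · · · · · · · · · ·
    · · · · · · · · · · ·
    · · · · · · · · · · ·
T2:
  2·area = 6
  edge (10, 12)→(8, 12): d=(-2,0) right/bottom  bias=-1
  edge (8, 12)→(5, 9): d=(-3,-3) top-left  bias=+0
  edge (5, 9)→(10, 12): d=(5,3) right/bottom  bias=-1
    (0,2)@(1, 5): e=[14,0,-8] → ·  [on edge]
    (1,3)@(3, 7): e=[10,0,-4] → ·  [on edge]
    (2,4)@(5, 9): e=[6,0,0] → ·  [on edge]
    (3,5)@(7, 11): e=[2,0,4] → #  [on edge]
    (4,5)@(9, 11): e=[2,6,-2] → ·
    (3,6)@(7, 13): e=[-2,-6,14] → ·
    (4,6)@(9, 13): e=[-2,0,8] → ·  [on edge]
    (5,7)@(11, 15): e=[-6,0,12] → ·  [on edge]
    (7,7)@(15, 15): e=[-6,12,0] → ·  [on edge]
    (6,8)@(13, 17): e=[-10,0,16] → ·  [on edge]
    (7,9)@(15, 19): e=[-14,0,20] → ·  [on edge]
  covered (1 px):
    · · · · · · · · · · ·
    · · · · · · · · · · ·
    · · · · · · · · · · ·
    · · · · · · · · · · ·
    · · · · · · · · · · ·
    · · · # · · · · · · ·
    · · · · · · · · · · ·
    · · · · · · · · · · ·
    · · · · · · · · · · ·
    · · · · · · · · · · ·

Z-buffer (winner per pixel, '.' = empty):
  . . . . . . . . . . .
  . . . . . . . . . . .
  . . . . . . . . . . .
  . . 1 1 1 1 1 1 . . .
  . . . . 1 1 1 . . . .
  . . . 2 0 0 1 . . . .
  . . . . 0 . . . . . .
  . . . . . . . . . . .
  . . . . . . . . . . .
  . . . . . . . . . . .

Final: 0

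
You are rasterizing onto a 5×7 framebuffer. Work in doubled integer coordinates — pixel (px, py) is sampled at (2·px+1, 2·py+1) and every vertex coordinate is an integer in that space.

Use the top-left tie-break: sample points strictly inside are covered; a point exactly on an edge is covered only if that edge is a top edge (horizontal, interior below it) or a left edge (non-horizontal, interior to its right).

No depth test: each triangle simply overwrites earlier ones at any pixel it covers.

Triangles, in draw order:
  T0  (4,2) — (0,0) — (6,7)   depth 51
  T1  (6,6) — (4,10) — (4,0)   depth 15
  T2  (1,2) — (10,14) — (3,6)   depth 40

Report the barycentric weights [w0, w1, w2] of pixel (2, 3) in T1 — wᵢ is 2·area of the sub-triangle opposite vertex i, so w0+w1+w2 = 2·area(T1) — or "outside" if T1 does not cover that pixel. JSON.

T0:
  2·area = 16  (B↔C swapped to make it positive)
  edge (4, 2)→(6, 7): d=(2,5) right/bottom  bias=-1
  edge (6, 7)→(0, 0): d=(-6,-7) top-left  bias=+0
  edge (0, 0)→(4, 2): d=(4,2) right/bottom  bias=-1
    (0,0)@(1, 1): e=[13,1,2] → #
    (1,0)@(3, 1): e=[3,15,-2] → ·
    (0,1)@(1, 3): e=[17,-11,10] → ·
    (1,1)@(3, 3): e=[7,3,6] → #
    (2,1)@(5, 3): e=[-3,17,2] → ·
    (1,2)@(3, 5): e=[11,-9,14] → ·
    (2,2)@(5, 5): e=[1,5,10] → #
    (3,2)@(7, 5): e=[-9,19,6] → ·
    (2,3)@(5, 7): e=[5,-7,18] → ·
  covered (3 px):
    # · · · ·
    · # · · ·
    · · # · ·
    · · · · ·
    · · · · ·
    · · · · ·
    · · · · ·
T1:
  2·area = 20
  edge (6, 6)→(4, 10): d=(-2,4) right/bottom  bias=-1
  edge (4, 10)→(4, 0): d=(0,-10) top-left  bias=+0
  edge (4, 0)→(6, 6): d=(2,6) right/bottom  bias=-1
    (2,1)@(5, 3): e=[10,10,0] → ·  [on edge]
    (2,2)@(5, 5): e=[6,10,4] → #
    (3,2)@(7, 5): e=[-2,30,-8] → ·
    (2,3)@(5, 7): e=[2,10,8] → #
    (3,3)@(7, 7): e=[-6,30,-4] → ·
    (2,4)@(5, 9): e=[-2,10,12] → ·
    (3,4)@(7, 9): e=[-10,30,0] → ·  [on edge]
  covered (2 px):
    · · · · ·
    · · · · ·
    · · # · ·
    · · # · ·
    · · · · ·
    · · · · ·
    · · · · ·
T2:
  2·area = 12
  edge (1, 2)→(10, 14): d=(9,12) right/bottom  bias=-1
  edge (10, 14)→(3, 6): d=(-7,-8) top-left  bias=+0
  edge (3, 6)→(1, 2): d=(-2,-4) top-left  bias=+0
    (1,2)@(3, 5): e=[3,7,2] → #
    (2,2)@(5, 5): e=[-21,23,10] → ·
    (1,3)@(3, 7): e=[21,-7,-2] → ·
  covered (1 px):
    · · · · ·
    · · · · ·
    · # · · ·
    · · · · ·
    · · · · ·
    · · · · ·
    · · · · ·

Answer: [10,8,2]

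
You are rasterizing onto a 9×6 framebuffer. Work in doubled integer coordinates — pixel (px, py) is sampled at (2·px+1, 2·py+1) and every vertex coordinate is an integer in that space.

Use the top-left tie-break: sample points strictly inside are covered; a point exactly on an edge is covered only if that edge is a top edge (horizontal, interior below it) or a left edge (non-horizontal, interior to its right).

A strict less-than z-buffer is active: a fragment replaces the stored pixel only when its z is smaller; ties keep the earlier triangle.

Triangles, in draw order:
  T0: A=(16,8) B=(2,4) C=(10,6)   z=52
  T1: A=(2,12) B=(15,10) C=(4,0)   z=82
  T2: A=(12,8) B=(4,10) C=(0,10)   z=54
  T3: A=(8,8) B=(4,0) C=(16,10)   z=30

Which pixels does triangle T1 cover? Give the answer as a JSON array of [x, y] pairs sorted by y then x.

T0:
  2·area = 4
  edge (16, 8)→(2, 4): d=(-14,-4) top-left  bias=+0
  edge (2, 4)→(10, 6): d=(8,2) right/bottom  bias=-1
  edge (10, 6)→(16, 8): d=(6,2) right/bottom  bias=-1
    (0,1)@(1, 3): e=[10,-6,0] → ·  [on edge]
    (3,2)@(7, 5): e=[6,-2,0] → ·  [on edge]
    (6,3)@(13, 7): e=[2,2,0] → ·  [on edge]
  covered (0 px):
    · · · · · · · · ·
    · · · · · · · · ·
    · · · · · · · · ·
    · · · · · · · · ·
    · · · · · · · · ·
    · · · · · · · · ·
T1:
  2·area = 152  (B↔C swapped to make it positive)
  edge (2, 12)→(4, 0): d=(2,-12) top-left  bias=+0
  edge (4, 0)→(15, 10): d=(11,10) right/bottom  bias=-1
  edge (15, 10)→(2, 12): d=(-13,2) right/bottom  bias=-1
    (2,0)@(5, 1): e=[14,1,137] → █
    (3,0)@(7, 1): e=[38,-19,133] → ·
    (2,1)@(5, 3): e=[18,23,111] → █
    (3,1)@(7, 3): e=[42,3,107] → █
    (4,1)@(9, 3): e=[66,-17,103] → ·
    (2,2)@(5, 5): e=[22,45,85] → █
    (4,2)@(9, 5): e=[70,5,77] → █
    (5,2)@(11, 5): e=[94,-15,73] → ·
    (1,3)@(3, 7): e=[2,87,63] → █
    (5,3)@(11, 7): e=[98,7,47] → █
    (6,3)@(13, 7): e=[122,-13,43] → ·
    (1,4)@(3, 9): e=[6,109,37] → █
  covered (20 px):
    · · █ · · · · · ·
    · · █ █ · · · · ·
    · · █ █ █ · · · ·
    · █ █ █ █ █ · · ·
    · █ █ █ █ █ █ · ·
    · █ █ █ · · · · ·
T2:
  2·area = 8
  edge (12, 8)→(4, 10): d=(-8,2) right/bottom  bias=-1
  edge (4, 10)→(0, 10): d=(-4,0) right/bottom  bias=-1
  edge (0, 10)→(12, 8): d=(12,-2) top-left  bias=+0
    (3,4)@(7, 9): e=[2,4,2] → █
    (4,4)@(9, 9): e=[-2,4,6] → ·
    (3,5)@(7, 11): e=[-14,-4,26] → ·
  covered (1 px):
    · · · · · · · · ·
    · · · · · · · · ·
    · · · · · · · · ·
    · · · · · · · · ·
    · · · █ · · · · ·
    · · · · · · · · ·
T3:
  2·area = 56
  edge (8, 8)→(4, 0): d=(-4,-8) top-left  bias=+0
  edge (4, 0)→(16, 10): d=(12,10) right/bottom  bias=-1
  edge (16, 10)→(8, 8): d=(-8,-2) top-left  bias=+0
    (2,0)@(5, 1): e=[4,2,50] → █
    (3,0)@(7, 1): e=[20,-18,54] → ·
    (2,1)@(5, 3): e=[-4,26,34] → ·
    (3,1)@(7, 3): e=[12,6,38] → █
    (4,1)@(9, 3): e=[28,-14,42] → ·
    (3,2)@(7, 5): e=[4,30,22] → █
    (4,2)@(9, 5): e=[20,10,26] → █
    (5,2)@(11, 5): e=[36,-10,30] → ·
    (3,3)@(7, 7): e=[-4,54,6] → ·
    (4,3)@(9, 7): e=[12,34,10] → █
    (5,3)@(11, 7): e=[28,14,14] → █
    (6,3)@(13, 7): e=[44,-6,18] → ·
  covered (7 px):
    · · █ · · · · · ·
    · · · █ · · · · ·
    · · · █ █ · · · ·
    · · · · █ █ · · ·
    · · · · · · █ · ·
    · · · · · · · · ·

Answer: [[2,0],[2,1],[3,1],[2,2],[3,2],[4,2],[1,3],[2,3],[3,3],[4,3],[5,3],[1,4],[2,4],[3,4],[4,4],[5,4],[6,4],[1,5],[2,5],[3,5]]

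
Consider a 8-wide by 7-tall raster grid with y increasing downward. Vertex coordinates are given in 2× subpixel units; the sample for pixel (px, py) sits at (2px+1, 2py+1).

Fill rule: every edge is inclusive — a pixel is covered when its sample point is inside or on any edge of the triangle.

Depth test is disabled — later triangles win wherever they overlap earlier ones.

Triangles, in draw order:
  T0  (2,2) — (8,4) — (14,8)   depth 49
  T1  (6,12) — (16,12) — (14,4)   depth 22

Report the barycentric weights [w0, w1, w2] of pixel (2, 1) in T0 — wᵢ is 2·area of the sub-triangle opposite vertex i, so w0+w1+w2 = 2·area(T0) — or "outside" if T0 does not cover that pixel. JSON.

T0:
  2·area = 12
  edge (2, 2)→(8, 4): d=(6,2) inclusive
  edge (8, 4)→(14, 8): d=(6,4) inclusive
  edge (14, 8)→(2, 2): d=(-12,-6) inclusive
    (2,1)@(5, 3): e=[0,6,6] → █  [on edge]
    (3,1)@(7, 3): e=[-4,-2,18] → ·
    (2,2)@(5, 5): e=[12,18,-18] → ·
    (4,2)@(9, 5): e=[4,2,6] → █
    (5,2)@(11, 5): e=[0,-6,18] → ·  [on edge]
    (4,3)@(9, 7): e=[16,14,-18] → ·
  covered (2 px):
    · · · · · · · ·
    · · █ · · · · ·
    · · · · █ · · ·
    · · · · · · · ·
    · · · · · · · ·
    · · · · · · · ·
    · · · · · · · ·
T1:
  2·area = 80  (B↔C swapped to make it positive)
  edge (6, 12)→(14, 4): d=(8,-8) inclusive
  edge (14, 4)→(16, 12): d=(2,8) inclusive
  edge (16, 12)→(6, 12): d=(-10,0) inclusive
    (7,1)@(15, 3): e=[0,-10,90] → ·  [on edge]
    (6,2)@(13, 5): e=[0,10,70] → █  [on edge]
    (7,2)@(15, 5): e=[16,-6,70] → ·
    (5,3)@(11, 7): e=[0,30,50] → █  [on edge]
    (7,3)@(15, 7): e=[32,-2,50] → ·
    (4,4)@(9, 9): e=[0,50,30] → █  [on edge]
    (7,4)@(15, 9): e=[48,2,30] → █
    (3,5)@(7, 11): e=[0,70,10] → █  [on edge]
    (2,6)@(5, 13): e=[0,90,-10] → ·  [on edge]
    (3,6)@(7, 13): e=[16,74,-10] → ·
    (4,6)@(9, 13): e=[32,58,-10] → ·
    (5,6)@(11, 13): e=[48,42,-10] → ·
  covered (12 px):
    · · · · · · · ·
    · · · · · · · ·
    · · · · · · █ ·
    · · · · · █ █ ·
    · · · · █ █ █ █
    · · · █ █ █ █ █
    · · · · · · · ·

Answer: [6,6,0]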